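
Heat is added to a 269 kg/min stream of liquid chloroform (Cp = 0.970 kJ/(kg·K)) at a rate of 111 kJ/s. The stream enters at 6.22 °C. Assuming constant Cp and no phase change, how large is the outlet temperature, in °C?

T_out = 31.7 °C

Q = 111 kJ/s = 6660 kJ/min
ΔT = Q/(ṁ·Cp) = 6660/(269×0.970) = 25.524 K
T_out = 6.22 + 25.524 = 31.744 °C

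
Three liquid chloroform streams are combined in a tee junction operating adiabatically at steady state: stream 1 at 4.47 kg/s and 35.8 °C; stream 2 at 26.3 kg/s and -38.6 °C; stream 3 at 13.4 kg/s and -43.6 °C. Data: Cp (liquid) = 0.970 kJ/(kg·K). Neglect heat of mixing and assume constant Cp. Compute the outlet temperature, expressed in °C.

Adiabatic, steady state ⇒ Σ ṁᵢCp,ᵢ(T_out − Tᵢ) = 0
T_out = Σ ṁᵢCp,ᵢTᵢ / Σ ṁᵢCp,ᵢ
      = -1396.2 / 42.845 = -32.588 °C

T_out = -32.6 °C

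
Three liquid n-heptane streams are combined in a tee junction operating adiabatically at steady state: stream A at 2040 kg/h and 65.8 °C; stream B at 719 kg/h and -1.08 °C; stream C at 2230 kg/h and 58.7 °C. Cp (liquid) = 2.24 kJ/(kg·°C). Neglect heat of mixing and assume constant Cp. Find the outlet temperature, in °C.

T_out = 53.0 °C

Adiabatic, steady state ⇒ Σ ṁᵢCp,ᵢ(T_out − Tᵢ) = 0
Σ ṁᵢCp,ᵢTᵢ = 2040×2.24×65.8 + 719×2.24×-1.08 + 2230×2.24×58.7 = 592160
Σ ṁᵢCp,ᵢ = 2040×2.24 + 719×2.24 + 2230×2.24 = 11175
T_out = 592160 / 11175 = 52.988 °C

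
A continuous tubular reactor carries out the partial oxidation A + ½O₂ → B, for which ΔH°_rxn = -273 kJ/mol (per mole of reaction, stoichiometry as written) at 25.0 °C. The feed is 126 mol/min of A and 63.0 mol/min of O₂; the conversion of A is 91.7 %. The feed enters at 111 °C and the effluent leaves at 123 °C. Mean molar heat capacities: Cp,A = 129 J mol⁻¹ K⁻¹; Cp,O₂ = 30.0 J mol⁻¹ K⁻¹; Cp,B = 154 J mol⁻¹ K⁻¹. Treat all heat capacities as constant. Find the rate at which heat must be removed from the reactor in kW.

Q_out = 520 kW

Extent of reaction ξ = 0.917 × 126 = 115.54 mol/min
Reaction term: ξ·ΔH°_rxn = 115.54 × -273 = -31543 kJ/min
Sensible, feed 111→25 °C: -1560.4 kJ/min
Outlet flows (mol/min): A 10.458, O₂ 5.229, B 115.54
Sensible, products 25→123 °C: 1891.3 kJ/min
Q = ΔH = -31212 kJ/min = -520.2 kW
Heat removed = 520.2 kW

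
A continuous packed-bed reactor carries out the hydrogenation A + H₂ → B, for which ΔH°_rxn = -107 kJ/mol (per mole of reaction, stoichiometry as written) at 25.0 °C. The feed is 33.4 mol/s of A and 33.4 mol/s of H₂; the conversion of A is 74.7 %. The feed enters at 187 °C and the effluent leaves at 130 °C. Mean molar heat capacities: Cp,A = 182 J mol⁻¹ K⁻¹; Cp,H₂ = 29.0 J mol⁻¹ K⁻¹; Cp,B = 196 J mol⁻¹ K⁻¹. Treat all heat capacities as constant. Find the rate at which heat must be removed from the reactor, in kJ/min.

Q_out = 187000 kJ/min

Extent of reaction ξ = 0.747 × 33.4 = 24.95 mol/s
Reaction term: ξ·ΔH°_rxn = 24.95 × -107 = -2669.6 kJ/s
Sensible, feed 187→25 °C: -1141.7 kJ/s
Outlet flows (mol/s): A 8.4502, H₂ 8.4502, B 24.95
Sensible, products 25→130 °C: 700.68 kJ/s
Q = ΔH = -3110.6 kJ/s = -3110.6 kW
Heat removed = 186640 kJ/min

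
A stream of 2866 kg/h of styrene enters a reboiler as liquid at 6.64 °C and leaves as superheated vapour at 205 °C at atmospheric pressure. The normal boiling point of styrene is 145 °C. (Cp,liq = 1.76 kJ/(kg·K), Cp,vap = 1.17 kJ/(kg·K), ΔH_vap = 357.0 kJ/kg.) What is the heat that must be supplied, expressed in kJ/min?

Q = 32000 kJ/min

liquid 6.64→145 °C: 243.51 kJ/kg
vaporisation at 145 °C: 357 kJ/kg
vapour 145→205 °C: 70.2 kJ/kg
Δh = 243.51 + 357 + 70.2 = 670.71 kJ/kg
Q = ṁ·Δh = 2866 kg/h × 670.71 kJ/kg = 1.9223e+06 kJ/h
|Q| = 533.96 kW = 32038 kJ/min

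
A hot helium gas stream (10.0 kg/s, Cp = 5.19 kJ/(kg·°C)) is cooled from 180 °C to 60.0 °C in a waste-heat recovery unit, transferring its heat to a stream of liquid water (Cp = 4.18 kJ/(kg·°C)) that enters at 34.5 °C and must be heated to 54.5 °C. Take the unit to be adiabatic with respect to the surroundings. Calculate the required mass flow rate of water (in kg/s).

ṁ_c = 74.5 kg/s

Heat released by hot stream: Q = 10.0 × 5.19 × (180 − 60.0) = 6228 kJ/s
Energy balance on cold side (adiabatic exchanger): Q = ṁ_c·Cp_c·(T_c,out − T_c,in)
ṁ_c = 6228 / [4.18 × (54.5 − 34.5)] = 74.498 kg/s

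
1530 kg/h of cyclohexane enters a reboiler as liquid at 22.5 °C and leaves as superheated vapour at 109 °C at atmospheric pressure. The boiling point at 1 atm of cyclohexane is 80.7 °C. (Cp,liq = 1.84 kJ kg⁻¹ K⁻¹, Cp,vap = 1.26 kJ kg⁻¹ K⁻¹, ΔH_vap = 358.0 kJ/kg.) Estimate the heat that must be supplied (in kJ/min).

liquid 22.5→80.7 °C: 107.09 kJ/kg
vaporisation at 80.7 °C: 358 kJ/kg
vapour 80.7→109 °C: 35.658 kJ/kg
Δh = 107.09 + 358 + 35.658 = 500.75 kJ/kg
Q = ṁ·Δh = 1530 kg/h × 500.75 kJ/kg = 766140 kJ/h
|Q| = 212.82 kW = 12769 kJ/min

Q = 12800 kJ/min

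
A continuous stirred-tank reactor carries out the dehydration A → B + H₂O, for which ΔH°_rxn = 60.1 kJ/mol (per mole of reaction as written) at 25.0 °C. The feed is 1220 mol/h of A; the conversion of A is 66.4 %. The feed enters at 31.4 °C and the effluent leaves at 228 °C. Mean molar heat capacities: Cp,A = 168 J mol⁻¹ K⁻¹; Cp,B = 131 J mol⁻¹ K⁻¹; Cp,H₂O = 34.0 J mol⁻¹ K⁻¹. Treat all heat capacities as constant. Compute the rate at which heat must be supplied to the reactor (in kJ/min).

Extent of reaction ξ = 0.664 × 1220 = 810.08 mol/h
Reaction term: ξ·ΔH°_rxn = 810.08 × 60.1 = 48686 kJ/h
Sensible, feed 31.4→25 °C: -1311.7 kJ/h
Outlet flows (mol/h): A 409.92, B 810.08, H₂O 810.08
Sensible, products 25→228 °C: 41114 kJ/h
Q = ΔH = 88488 kJ/h = 24.58 kW
Heat supplied = 1474.8 kJ/min

Q_in = 1470 kJ/min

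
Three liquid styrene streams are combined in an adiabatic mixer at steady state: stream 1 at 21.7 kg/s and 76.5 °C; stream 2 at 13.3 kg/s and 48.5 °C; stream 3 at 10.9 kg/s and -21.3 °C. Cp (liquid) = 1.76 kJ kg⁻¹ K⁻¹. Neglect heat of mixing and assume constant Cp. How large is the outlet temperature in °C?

No heat crosses the boundary, so H_out = H_in.
Σ ṁᵢCp,ᵢTᵢ = 21.7×1.76×76.5 + 13.3×1.76×48.5 + 10.9×1.76×-21.3 = 3648.4
Σ ṁᵢCp,ᵢ = 21.7×1.76 + 13.3×1.76 + 10.9×1.76 = 80.784
T_out = 3648.4 / 80.784 = 45.162 °C

T_out = 45.2 °C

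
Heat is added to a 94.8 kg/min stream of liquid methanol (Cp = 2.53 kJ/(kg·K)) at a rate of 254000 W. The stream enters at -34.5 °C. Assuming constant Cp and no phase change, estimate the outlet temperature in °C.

T_out = 29.0 °C

Q = 254000 W = 15240 kJ/min
ΔT = Q/(ṁ·Cp) = 15240/(94.8×2.53) = 63.541 K
T_out = -34.5 + 63.541 = 29.041 °C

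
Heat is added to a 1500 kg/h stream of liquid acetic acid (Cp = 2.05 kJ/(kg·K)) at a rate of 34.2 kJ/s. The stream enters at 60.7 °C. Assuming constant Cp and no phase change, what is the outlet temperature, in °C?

T_out = 101 °C

Q = 34.2 kJ/s = 123120 kJ/h
ΔT = Q/(ṁ·Cp) = 123120/(1500×2.05) = 40.039 K
T_out = 60.7 + 40.039 = 100.74 °C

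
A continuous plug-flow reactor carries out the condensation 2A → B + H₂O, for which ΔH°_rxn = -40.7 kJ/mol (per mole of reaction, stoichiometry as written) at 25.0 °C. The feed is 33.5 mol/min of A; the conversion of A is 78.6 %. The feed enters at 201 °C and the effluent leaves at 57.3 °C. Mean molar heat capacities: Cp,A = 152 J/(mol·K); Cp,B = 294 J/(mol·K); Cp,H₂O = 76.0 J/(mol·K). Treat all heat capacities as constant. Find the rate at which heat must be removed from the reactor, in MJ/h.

Extent of reaction ξ = 0.786 × 33.5 / 2 = 13.165 mol/min
Reaction term: ξ·ΔH°_rxn = 13.165 × -40.7 = -535.84 kJ/min
Sensible, feed 201→25 °C: -896.19 kJ/min
Outlet flows (mol/min): A 7.169, B 13.165, H₂O 13.165
Sensible, products 25→57.3 °C: 192.54 kJ/min
Q = ΔH = -1239.5 kJ/min = -20.658 kW
Heat removed = 74.369 MJ/h

Q_out = 74.4 MJ/h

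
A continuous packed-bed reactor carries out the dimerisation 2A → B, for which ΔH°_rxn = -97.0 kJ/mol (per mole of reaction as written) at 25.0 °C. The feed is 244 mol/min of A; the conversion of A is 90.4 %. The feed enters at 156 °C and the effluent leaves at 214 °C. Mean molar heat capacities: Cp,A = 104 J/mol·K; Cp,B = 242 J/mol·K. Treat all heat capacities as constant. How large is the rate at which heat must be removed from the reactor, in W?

Extent of reaction ξ = 0.904 × 244 / 2 = 110.29 mol/min
Reaction term: ξ·ΔH°_rxn = 110.29 × -97.0 = -10698 kJ/min
Sensible, feed 156→25 °C: -3324.3 kJ/min
Outlet flows (mol/min): A 23.424, B 110.29
Sensible, products 25→214 °C: 5504.8 kJ/min
Q = ΔH = -8517.4 kJ/min = -141.96 kW
Heat removed = 141960 W

Q_out = 142000 W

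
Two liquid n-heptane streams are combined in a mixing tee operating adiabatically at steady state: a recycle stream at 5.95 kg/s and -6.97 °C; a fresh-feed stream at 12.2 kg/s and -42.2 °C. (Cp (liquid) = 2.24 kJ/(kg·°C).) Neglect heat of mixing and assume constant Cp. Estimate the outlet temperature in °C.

No heat crosses the boundary, so H_out = H_in.
Σ ṁᵢCp,ᵢTᵢ = 5.95×2.24×-6.97 + 12.2×2.24×-42.2 = -1246.1
Σ ṁᵢCp,ᵢ = 5.95×2.24 + 12.2×2.24 = 40.656
T_out = -1246.1 / 40.656 = -30.651 °C

T_out = -30.7 °C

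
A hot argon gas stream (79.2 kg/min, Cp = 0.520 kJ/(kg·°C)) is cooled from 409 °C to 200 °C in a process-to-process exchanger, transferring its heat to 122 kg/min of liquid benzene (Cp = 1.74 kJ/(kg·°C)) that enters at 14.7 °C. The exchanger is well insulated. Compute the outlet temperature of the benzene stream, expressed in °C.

Heat released by hot stream: Q = 79.2 × 0.520 × (409 − 200) = 8607.5 kJ/min
Energy balance on cold side (adiabatic exchanger): Q = ṁ_c·Cp_c·(T_c,out − T_c,in)
T_c,out = 14.7 + 8607.5/(122 × 1.74) = 55.248 °C

T_c,out = 55.2 °C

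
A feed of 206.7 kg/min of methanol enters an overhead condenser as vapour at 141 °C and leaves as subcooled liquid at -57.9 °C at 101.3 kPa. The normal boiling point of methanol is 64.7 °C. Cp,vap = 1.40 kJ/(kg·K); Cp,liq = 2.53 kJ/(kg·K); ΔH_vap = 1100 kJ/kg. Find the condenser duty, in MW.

vapour 141→64.7 °C: -106.82 kJ/kg
condensation at 64.7 °C: -1100 kJ/kg
liquid 64.7→-57.9 °C: -310.18 kJ/kg
Δh = -106.82 + -1100 + -310.18 = -1517 kJ/kg
Q = ṁ·Δh = 206.7 kg/min × -1517 kJ/kg = -313560 kJ/min
|Q| = 5226.1 kW = 5.2261 MW

Q_c = 5.23 MW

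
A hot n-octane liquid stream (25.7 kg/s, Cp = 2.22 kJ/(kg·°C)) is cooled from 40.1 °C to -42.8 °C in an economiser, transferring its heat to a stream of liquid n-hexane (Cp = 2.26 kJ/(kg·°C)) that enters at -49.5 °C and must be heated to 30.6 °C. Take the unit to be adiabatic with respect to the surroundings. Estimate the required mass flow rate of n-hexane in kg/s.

Heat released by hot stream: Q = 25.7 × 2.22 × (40.1 − -42.8) = 4729.8 kJ/s
Energy balance on cold side (adiabatic exchanger): Q = ṁ_c·Cp_c·(T_c,out − T_c,in)
ṁ_c = 4729.8 / [2.26 × (30.6 − -49.5)] = 26.128 kg/s

ṁ_c = 26.1 kg/s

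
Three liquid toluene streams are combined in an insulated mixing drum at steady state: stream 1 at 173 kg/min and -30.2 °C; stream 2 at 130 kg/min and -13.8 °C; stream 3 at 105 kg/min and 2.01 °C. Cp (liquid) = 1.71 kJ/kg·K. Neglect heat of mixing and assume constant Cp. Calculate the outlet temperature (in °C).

Energy balance with Q = 0: Σ ṁᵢCp,ᵢ(T_out − Tᵢ) = 0
Σ ṁᵢCp,ᵢTᵢ = 173×1.71×-30.2 + 130×1.71×-13.8 + 105×1.71×2.01 = -11641
Σ ṁᵢCp,ᵢ = 173×1.71 + 130×1.71 + 105×1.71 = 697.68
T_out = -11641 / 697.68 = -16.685 °C

T_out = -16.7 °C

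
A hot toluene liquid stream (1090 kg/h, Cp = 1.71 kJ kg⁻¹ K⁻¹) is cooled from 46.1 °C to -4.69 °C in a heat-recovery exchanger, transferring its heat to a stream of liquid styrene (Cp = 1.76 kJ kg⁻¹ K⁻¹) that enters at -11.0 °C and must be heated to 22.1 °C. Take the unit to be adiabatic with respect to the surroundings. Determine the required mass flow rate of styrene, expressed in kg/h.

ṁ_c = 1630 kg/h

Heat released by hot stream: Q = 1090 × 1.71 × (46.1 − -4.69) = 94667 kJ/h
Energy balance on cold side (adiabatic exchanger): Q = ṁ_c·Cp_c·(T_c,out − T_c,in)
ṁ_c = 94667 / [1.76 × (22.1 − -11.0)] = 1625 kg/h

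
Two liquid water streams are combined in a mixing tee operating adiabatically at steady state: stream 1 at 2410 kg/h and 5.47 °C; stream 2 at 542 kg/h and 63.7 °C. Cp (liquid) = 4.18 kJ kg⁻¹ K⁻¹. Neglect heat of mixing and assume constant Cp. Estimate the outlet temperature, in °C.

T_out = 16.2 °C

Energy balance with Q = 0: Σ ṁᵢCp,ᵢ(T_out − Tᵢ) = 0
Σ ṁᵢCp,ᵢTᵢ = 2410×4.18×5.47 + 542×4.18×63.7 = 199420
Σ ṁᵢCp,ᵢ = 2410×4.18 + 542×4.18 = 12339
T_out = 199420 / 12339 = 16.161 °C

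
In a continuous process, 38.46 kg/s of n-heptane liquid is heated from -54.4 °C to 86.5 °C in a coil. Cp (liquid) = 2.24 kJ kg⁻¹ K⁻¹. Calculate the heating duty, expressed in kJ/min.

Q = ṁ·Cp·ΔT = 38.46 × 2.24 × (86.5 − -54.4) = 12139 kJ/s
Heating duty = 728320 kJ/min

Q = 728000 kJ/min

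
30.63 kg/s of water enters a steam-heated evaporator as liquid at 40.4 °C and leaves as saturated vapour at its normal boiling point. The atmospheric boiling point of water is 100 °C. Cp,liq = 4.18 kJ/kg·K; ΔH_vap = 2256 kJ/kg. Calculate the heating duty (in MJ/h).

liquid 40.4→100 °C: 249.13 kJ/kg
vaporisation at 100 °C: 2256 kJ/kg
Δh = 249.13 + 2256 = 2505.1 kJ/kg
Q = ṁ·Δh = 30.63 kg/s × 2505.1 kJ/kg = 76732 kJ/s
|Q| = 76732 kW = 276240 MJ/h

Q = 276000 MJ/h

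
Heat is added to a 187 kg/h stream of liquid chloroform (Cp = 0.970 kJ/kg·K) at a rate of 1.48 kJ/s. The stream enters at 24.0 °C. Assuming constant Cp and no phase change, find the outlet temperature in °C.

Q = 1.48 kJ/s = 5328 kJ/h
ΔT = Q/(ṁ·Cp) = 5328/(187×0.970) = 29.373 K
T_out = 24.0 + 29.373 = 53.373 °C

T_out = 53.4 °C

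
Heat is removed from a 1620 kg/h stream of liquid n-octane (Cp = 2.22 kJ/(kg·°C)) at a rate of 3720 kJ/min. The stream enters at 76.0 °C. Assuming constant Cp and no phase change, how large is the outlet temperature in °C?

T_out = 13.9 °C

Q = 3720 kJ/min = 223200 kJ/h
ΔT = Q/(ṁ·Cp) = 223200/(1620×2.22) = 62.062 K
T_out = 76.0 − 62.062 = 13.938 °C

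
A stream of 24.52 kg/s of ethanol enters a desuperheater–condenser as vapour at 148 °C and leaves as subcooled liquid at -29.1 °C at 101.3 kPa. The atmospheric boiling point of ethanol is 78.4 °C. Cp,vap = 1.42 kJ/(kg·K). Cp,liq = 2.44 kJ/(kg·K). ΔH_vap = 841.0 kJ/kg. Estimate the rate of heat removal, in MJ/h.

vapour 148→78.4 °C: -98.832 kJ/kg
condensation at 78.4 °C: -841 kJ/kg
liquid 78.4→-29.1 °C: -262.3 kJ/kg
Δh = -98.832 + -841 + -262.3 = -1202.1 kJ/kg
Q = ṁ·Δh = 24.52 kg/s × -1202.1 kJ/kg = -29476 kJ/s
|Q| = 29476 kW = 106110 MJ/h

Q_c = 106000 MJ/h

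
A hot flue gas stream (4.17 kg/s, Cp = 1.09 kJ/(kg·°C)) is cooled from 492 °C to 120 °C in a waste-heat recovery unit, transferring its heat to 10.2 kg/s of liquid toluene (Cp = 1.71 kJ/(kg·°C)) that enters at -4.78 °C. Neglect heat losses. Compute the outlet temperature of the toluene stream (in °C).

T_c,out = 92.2 °C

Heat released by hot stream: Q = 4.17 × 1.09 × (492 − 120) = 1690.9 kJ/s
Energy balance on cold side (adiabatic exchanger): Q = ṁ_c·Cp_c·(T_c,out − T_c,in)
T_c,out = -4.78 + 1690.9/(10.2 × 1.71) = 92.161 °C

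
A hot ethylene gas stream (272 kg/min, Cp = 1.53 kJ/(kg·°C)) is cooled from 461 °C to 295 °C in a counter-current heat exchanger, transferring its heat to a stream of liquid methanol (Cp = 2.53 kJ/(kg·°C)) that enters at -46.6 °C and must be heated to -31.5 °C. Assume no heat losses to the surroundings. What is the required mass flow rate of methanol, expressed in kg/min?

ṁ_c = 1810 kg/min

Heat released by hot stream: Q = 272 × 1.53 × (461 − 295) = 69083 kJ/min
Energy balance on cold side (adiabatic exchanger): Q = ṁ_c·Cp_c·(T_c,out − T_c,in)
ṁ_c = 69083 / [2.53 × (-31.5 − -46.6)] = 1808.3 kg/min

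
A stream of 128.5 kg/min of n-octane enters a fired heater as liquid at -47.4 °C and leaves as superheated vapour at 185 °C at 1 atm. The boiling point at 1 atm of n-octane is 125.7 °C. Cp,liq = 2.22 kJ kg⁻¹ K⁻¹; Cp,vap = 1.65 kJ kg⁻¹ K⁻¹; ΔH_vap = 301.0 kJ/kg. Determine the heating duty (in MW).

liquid -47.4→125.7 °C: 384.28 kJ/kg
vaporisation at 125.7 °C: 301 kJ/kg
vapour 125.7→185 °C: 97.845 kJ/kg
Δh = 384.28 + 301 + 97.845 = 783.13 kJ/kg
Q = ṁ·Δh = 128.5 kg/min × 783.13 kJ/kg = 100630 kJ/min
|Q| = 1677.2 kW = 1.6772 MW

Q = 1.68 MW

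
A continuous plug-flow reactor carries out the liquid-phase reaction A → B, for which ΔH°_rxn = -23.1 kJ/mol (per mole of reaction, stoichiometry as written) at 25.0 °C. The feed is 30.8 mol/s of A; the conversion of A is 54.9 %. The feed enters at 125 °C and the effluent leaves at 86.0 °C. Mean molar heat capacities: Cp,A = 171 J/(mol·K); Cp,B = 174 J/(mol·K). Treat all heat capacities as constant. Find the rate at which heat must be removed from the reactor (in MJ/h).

Extent of reaction ξ = 0.549 × 30.8 = 16.909 mol/s
Reaction term: ξ·ΔH°_rxn = 16.909 × -23.1 = -390.6 kJ/s
Sensible, feed 125→25 °C: -526.68 kJ/s
Outlet flows (mol/s): A 13.891, B 16.909
Sensible, products 25→86.0 °C: 324.37 kJ/s
Q = ΔH = -592.91 kJ/s = -592.91 kW
Heat removed = 2134.5 MJ/h

Q_out = 2130 MJ/h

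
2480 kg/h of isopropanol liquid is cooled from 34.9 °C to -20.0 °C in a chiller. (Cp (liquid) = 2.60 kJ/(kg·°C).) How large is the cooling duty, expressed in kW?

Q_c = 98.3 kW

Q = ṁ·Cp·ΔT = 2480 × 2.60 × (-20.0 − 34.9) = -354000 kJ/h
Converting: 354000 / 3600 s = 98.332 kW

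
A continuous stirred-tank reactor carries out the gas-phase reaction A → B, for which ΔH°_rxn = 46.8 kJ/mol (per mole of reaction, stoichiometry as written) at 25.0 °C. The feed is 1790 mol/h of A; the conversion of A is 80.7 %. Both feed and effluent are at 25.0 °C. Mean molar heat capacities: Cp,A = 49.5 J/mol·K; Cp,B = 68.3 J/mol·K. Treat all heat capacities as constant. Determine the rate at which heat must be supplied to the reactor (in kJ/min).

Q_in = 1130 kJ/min

Extent of reaction ξ = 0.807 × 1790 = 1444.5 mol/h
Reaction term: ξ·ΔH°_rxn = 1444.5 × 46.8 = 67604 kJ/h
Q = ΔH = 67604 kJ/h = 18.779 kW
Heat supplied = 1126.7 kJ/min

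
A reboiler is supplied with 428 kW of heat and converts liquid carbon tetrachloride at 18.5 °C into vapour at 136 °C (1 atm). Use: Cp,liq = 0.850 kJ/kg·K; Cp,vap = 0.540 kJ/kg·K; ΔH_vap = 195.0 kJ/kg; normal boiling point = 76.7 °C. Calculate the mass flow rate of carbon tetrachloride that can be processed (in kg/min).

ṁ = 92.9 kg/min

Δh = 0.850×(76.7−18.5) + 195.0 + 0.540×(136−76.7) = 276.49 kJ/kg
Q = 428 kW = 428 kJ/s = 25680 kJ/min
ṁ = Q/Δh = 25680 / 276.49 = 92.878 kg/min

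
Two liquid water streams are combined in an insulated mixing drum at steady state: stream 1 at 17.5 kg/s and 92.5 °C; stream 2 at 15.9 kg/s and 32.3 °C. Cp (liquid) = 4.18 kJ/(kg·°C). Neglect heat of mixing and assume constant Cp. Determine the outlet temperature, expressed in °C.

T_out = 63.8 °C

Energy balance with Q = 0: Σ ṁᵢCp,ᵢ(T_out − Tᵢ) = 0
T_out = Σ ṁᵢCp,ᵢTᵢ / Σ ṁᵢCp,ᵢ
      = 8913.1 / 139.61 = 63.842 °C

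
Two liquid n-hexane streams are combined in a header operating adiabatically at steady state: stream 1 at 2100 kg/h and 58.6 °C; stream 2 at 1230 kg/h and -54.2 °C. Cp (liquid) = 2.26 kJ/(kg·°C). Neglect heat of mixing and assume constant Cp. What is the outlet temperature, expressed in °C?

Energy balance with Q = 0: Σ ṁᵢCp,ᵢ(T_out − Tᵢ) = 0
T_out = Σ ṁᵢCp,ᵢTᵢ / Σ ṁᵢCp,ᵢ
      = 127450 / 7525.8 = 16.935 °C

T_out = 16.9 °C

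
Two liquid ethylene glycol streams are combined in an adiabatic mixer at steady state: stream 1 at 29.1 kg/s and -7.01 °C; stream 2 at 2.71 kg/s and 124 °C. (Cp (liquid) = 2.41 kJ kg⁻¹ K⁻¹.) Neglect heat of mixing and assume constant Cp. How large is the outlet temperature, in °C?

T_out = 4.15 °C

No heat crosses the boundary, so H_out = H_in.
Σ ṁᵢCp,ᵢTᵢ = 29.1×2.41×-7.01 + 2.71×2.41×124 = 318.24
Σ ṁᵢCp,ᵢ = 29.1×2.41 + 2.71×2.41 = 76.662
T_out = 318.24 / 76.662 = 4.1512 °C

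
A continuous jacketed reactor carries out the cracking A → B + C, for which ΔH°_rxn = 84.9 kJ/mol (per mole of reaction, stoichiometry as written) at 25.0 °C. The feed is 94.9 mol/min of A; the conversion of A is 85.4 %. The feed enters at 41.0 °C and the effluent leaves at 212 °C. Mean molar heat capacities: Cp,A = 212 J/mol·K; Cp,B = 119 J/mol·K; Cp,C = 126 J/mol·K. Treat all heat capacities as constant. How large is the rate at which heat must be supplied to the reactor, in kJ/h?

Extent of reaction ξ = 0.854 × 94.9 = 81.045 mol/min
Reaction term: ξ·ΔH°_rxn = 81.045 × 84.9 = 6880.7 kJ/min
Sensible, feed 41.0→25 °C: -321.9 kJ/min
Outlet flows (mol/min): A 13.855, B 81.045, C 81.045
Sensible, products 25→212 °C: 4262.3 kJ/min
Q = ΔH = 10821 kJ/min = 180.35 kW
Heat supplied = 649270 kJ/h

Q_in = 649000 kJ/h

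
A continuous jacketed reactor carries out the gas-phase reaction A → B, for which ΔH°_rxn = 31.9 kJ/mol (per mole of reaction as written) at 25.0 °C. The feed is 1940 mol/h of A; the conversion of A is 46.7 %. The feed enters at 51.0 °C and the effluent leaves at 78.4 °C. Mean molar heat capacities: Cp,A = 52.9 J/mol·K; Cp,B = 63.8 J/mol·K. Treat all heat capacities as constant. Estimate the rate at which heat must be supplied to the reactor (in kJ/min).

Q_in = 537 kJ/min

Extent of reaction ξ = 0.467 × 1940 = 905.98 mol/h
Reaction term: ξ·ΔH°_rxn = 905.98 × 31.9 = 28901 kJ/h
Sensible, feed 51.0→25 °C: -2668.3 kJ/h
Outlet flows (mol/h): A 1034, B 905.98
Sensible, products 25→78.4 °C: 6007.6 kJ/h
Q = ΔH = 32240 kJ/h = 8.9556 kW
Heat supplied = 537.33 kJ/min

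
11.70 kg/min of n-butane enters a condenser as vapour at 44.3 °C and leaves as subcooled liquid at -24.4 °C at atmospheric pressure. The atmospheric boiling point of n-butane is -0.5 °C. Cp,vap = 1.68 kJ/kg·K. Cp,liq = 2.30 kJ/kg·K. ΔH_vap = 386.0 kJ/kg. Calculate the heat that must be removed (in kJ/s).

vapour 44.3→-0.5 °C: -75.264 kJ/kg
condensation at -0.5 °C: -386 kJ/kg
liquid -0.5→-24.4 °C: -54.97 kJ/kg
Δh = -75.264 + -386 + -54.97 = -516.23 kJ/kg
Q = ṁ·Δh = 11.70 kg/min × -516.23 kJ/kg = -6039.9 kJ/min
|Q| = 100.67 kW

Q_c = 101 kJ/s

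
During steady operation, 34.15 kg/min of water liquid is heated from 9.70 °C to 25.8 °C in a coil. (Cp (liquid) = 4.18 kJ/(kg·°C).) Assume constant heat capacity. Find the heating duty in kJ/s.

Q = 38.3 kJ/s

Q = ṁ·Cp·ΔT = 34.15 × 4.18 × (25.8 − 9.70) = 2298.2 kJ/min
Converting: 2298.2 / 60 s = 38.304 kW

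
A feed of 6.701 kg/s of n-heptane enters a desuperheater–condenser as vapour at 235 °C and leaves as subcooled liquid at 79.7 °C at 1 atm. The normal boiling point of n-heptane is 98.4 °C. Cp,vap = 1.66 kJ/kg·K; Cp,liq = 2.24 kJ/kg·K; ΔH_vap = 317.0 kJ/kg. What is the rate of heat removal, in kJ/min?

vapour 235→98.4 °C: -226.76 kJ/kg
condensation at 98.4 °C: -317 kJ/kg
liquid 98.4→79.7 °C: -41.888 kJ/kg
Δh = -226.76 + -317 + -41.888 = -585.64 kJ/kg
Q = ṁ·Δh = 6.701 kg/s × -585.64 kJ/kg = -3924.4 kJ/s
|Q| = 3924.4 kW = 235460 kJ/min

Q_c = 235000 kJ/min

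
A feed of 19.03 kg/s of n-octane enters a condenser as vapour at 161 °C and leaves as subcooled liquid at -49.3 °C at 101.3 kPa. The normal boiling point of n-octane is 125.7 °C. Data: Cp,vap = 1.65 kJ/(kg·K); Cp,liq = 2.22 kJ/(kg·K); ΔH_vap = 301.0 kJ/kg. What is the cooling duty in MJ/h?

vapour 161→125.7 °C: -58.245 kJ/kg
condensation at 125.7 °C: -301 kJ/kg
liquid 125.7→-49.3 °C: -388.5 kJ/kg
Δh = -58.245 + -301 + -388.5 = -747.75 kJ/kg
Q = ṁ·Δh = 19.03 kg/s × -747.75 kJ/kg = -14230 kJ/s
|Q| = 14230 kW = 51227 MJ/h

Q_c = 51200 MJ/h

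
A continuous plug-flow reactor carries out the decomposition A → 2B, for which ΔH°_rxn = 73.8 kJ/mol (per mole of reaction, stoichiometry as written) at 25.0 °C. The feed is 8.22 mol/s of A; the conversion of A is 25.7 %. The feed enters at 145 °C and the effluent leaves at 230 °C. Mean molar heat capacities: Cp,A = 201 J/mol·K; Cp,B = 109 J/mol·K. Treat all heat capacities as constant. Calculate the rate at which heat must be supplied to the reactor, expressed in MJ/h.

Q_in = 1090 MJ/h

Extent of reaction ξ = 0.257 × 8.22 = 2.1125 mol/s
Reaction term: ξ·ΔH°_rxn = 2.1125 × 73.8 = 155.91 kJ/s
Sensible, feed 145→25 °C: -198.27 kJ/s
Outlet flows (mol/s): A 6.1075, B 4.2251
Sensible, products 25→230 °C: 346.07 kJ/s
Q = ΔH = 303.71 kJ/s = 303.71 kW
Heat supplied = 1093.3 MJ/h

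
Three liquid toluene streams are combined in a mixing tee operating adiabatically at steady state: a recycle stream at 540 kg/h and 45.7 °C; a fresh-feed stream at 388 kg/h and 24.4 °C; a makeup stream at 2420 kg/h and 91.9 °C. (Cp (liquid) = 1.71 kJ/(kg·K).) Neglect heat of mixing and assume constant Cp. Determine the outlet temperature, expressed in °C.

No heat crosses the boundary, so H_out = H_in.
Σ ṁᵢCp,ᵢTᵢ = 540×1.71×45.7 + 388×1.71×24.4 + 2420×1.71×91.9 = 438690
Σ ṁᵢCp,ᵢ = 540×1.71 + 388×1.71 + 2420×1.71 = 5725.1
T_out = 438690 / 5725.1 = 76.626 °C

T_out = 76.6 °C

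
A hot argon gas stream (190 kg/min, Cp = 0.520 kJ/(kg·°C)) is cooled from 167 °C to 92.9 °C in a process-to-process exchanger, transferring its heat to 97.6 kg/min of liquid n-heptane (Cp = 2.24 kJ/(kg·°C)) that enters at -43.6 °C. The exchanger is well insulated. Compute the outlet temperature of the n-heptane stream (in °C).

T_c,out = -10.1 °C

Heat released by hot stream: Q = 190 × 0.520 × (167 − 92.9) = 7321.1 kJ/min
Energy balance on cold side (adiabatic exchanger): Q = ṁ_c·Cp_c·(T_c,out − T_c,in)
T_c,out = -43.6 + 7321.1/(97.6 × 2.24) = -10.113 °C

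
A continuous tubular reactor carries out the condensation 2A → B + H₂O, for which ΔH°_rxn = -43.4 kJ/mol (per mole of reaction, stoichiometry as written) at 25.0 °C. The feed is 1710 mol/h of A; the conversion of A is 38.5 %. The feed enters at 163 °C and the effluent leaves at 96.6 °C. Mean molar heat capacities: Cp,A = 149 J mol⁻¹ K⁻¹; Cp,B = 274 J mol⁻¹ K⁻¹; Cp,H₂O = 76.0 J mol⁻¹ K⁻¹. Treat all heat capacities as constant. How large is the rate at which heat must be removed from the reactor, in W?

Extent of reaction ξ = 0.385 × 1710 / 2 = 329.18 mol/h
Reaction term: ξ·ΔH°_rxn = 329.18 × -43.4 = -14286 kJ/h
Sensible, feed 163→25 °C: -35161 kJ/h
Outlet flows (mol/h): A 1051.7, B 329.18, H₂O 329.18
Sensible, products 25→96.6 °C: 19469 kJ/h
Q = ΔH = -29979 kJ/h = -8.3274 kW
Heat removed = 8327.4 W

Q_out = 8330 W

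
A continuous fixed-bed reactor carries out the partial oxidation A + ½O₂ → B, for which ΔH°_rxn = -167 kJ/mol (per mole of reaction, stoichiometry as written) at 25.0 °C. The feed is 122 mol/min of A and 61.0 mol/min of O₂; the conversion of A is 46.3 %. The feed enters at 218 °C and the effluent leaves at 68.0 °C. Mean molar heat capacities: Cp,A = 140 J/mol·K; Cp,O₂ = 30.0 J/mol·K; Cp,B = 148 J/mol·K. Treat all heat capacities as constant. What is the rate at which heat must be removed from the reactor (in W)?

Extent of reaction ξ = 0.463 × 122 = 56.486 mol/min
Reaction term: ξ·ΔH°_rxn = 56.486 × -167 = -9433.2 kJ/min
Sensible, feed 218→25 °C: -3649.6 kJ/min
Outlet flows (mol/min): A 65.514, O₂ 32.757, B 56.486
Sensible, products 25→68.0 °C: 796.13 kJ/min
Q = ΔH = -12287 kJ/min = -204.78 kW
Heat removed = 204780 W

Q_out = 205000 W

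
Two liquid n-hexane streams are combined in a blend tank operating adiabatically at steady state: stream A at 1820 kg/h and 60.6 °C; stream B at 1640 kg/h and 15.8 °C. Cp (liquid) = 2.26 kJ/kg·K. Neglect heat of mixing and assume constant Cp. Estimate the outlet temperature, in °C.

Adiabatic, steady state ⇒ Σ ṁᵢCp,ᵢ(T_out − Tᵢ) = 0
Σ ṁᵢCp,ᵢTᵢ = 1820×2.26×60.6 + 1640×2.26×15.8 = 307820
Σ ṁᵢCp,ᵢ = 1820×2.26 + 1640×2.26 = 7819.6
T_out = 307820 / 7819.6 = 39.365 °C

T_out = 39.4 °C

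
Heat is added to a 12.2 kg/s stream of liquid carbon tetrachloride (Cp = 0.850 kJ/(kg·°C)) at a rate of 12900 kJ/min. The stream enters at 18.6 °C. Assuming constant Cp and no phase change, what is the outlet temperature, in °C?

Q = 12900 kJ/min = 215 kJ/s
ΔT = Q/(ṁ·Cp) = 215/(12.2×0.850) = 20.733 K
T_out = 18.6 + 20.733 = 39.333 °C

T_out = 39.3 °C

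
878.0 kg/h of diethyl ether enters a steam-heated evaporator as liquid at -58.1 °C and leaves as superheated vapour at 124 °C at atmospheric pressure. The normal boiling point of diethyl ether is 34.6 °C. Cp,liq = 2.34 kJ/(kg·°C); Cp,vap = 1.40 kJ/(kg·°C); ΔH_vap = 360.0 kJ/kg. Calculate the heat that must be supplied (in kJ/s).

liquid -58.1→34.6 °C: 216.92 kJ/kg
vaporisation at 34.6 °C: 360 kJ/kg
vapour 34.6→124 °C: 125.16 kJ/kg
Δh = 216.92 + 360 + 125.16 = 702.08 kJ/kg
Q = ṁ·Δh = 878.0 kg/h × 702.08 kJ/kg = 616420 kJ/h
|Q| = 171.23 kW

Q = 171 kJ/s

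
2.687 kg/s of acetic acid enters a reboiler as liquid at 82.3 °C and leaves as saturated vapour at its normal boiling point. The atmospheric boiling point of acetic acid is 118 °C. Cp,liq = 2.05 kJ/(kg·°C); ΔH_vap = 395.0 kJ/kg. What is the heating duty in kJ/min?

Q = 75500 kJ/min

liquid 82.3→118 °C: 73.185 kJ/kg
vaporisation at 118 °C: 395 kJ/kg
Δh = 73.185 + 395 = 468.19 kJ/kg
Q = ṁ·Δh = 2.687 kg/s × 468.19 kJ/kg = 1258 kJ/s
|Q| = 1258 kW = 75481 kJ/min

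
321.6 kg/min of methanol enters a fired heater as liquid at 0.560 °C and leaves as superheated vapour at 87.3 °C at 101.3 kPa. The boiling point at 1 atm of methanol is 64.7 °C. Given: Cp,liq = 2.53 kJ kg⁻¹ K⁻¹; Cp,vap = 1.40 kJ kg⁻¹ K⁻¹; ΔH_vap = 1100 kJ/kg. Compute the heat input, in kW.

liquid 0.560→64.7 °C: 162.27 kJ/kg
vaporisation at 64.7 °C: 1100 kJ/kg
vapour 64.7→87.3 °C: 31.64 kJ/kg
Δh = 162.27 + 1100 + 31.64 = 1293.9 kJ/kg
Q = ṁ·Δh = 321.6 kg/min × 1293.9 kJ/kg = 416120 kJ/min
|Q| = 6935.4 kW

Q = 6940 kW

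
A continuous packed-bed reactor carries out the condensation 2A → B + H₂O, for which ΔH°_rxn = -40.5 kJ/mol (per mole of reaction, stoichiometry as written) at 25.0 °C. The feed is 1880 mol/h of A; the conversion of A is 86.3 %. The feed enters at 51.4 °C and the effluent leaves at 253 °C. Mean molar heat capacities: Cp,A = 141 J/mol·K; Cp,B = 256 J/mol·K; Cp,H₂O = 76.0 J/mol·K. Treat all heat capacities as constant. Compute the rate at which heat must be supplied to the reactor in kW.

Q_in = 8.29 kW

Extent of reaction ξ = 0.863 × 1880 / 2 = 811.22 mol/h
Reaction term: ξ·ΔH°_rxn = 811.22 × -40.5 = -32854 kJ/h
Sensible, feed 51.4→25 °C: -6998.1 kJ/h
Outlet flows (mol/h): A 257.56, B 811.22, H₂O 811.22
Sensible, products 25→253 °C: 69686 kJ/h
Q = ΔH = 29834 kJ/h = 8.2871 kW
Heat supplied = 8.2871 kW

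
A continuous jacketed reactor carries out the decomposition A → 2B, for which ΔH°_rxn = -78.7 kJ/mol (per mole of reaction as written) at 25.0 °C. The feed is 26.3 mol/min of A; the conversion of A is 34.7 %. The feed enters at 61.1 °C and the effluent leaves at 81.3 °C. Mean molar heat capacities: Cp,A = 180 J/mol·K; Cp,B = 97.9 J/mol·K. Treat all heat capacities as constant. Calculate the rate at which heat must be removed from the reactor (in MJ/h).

Extent of reaction ξ = 0.347 × 26.3 = 9.1261 mol/min
Reaction term: ξ·ΔH°_rxn = 9.1261 × -78.7 = -718.22 kJ/min
Sensible, feed 61.1→25 °C: -170.9 kJ/min
Outlet flows (mol/min): A 17.174, B 18.252
Sensible, products 25→81.3 °C: 274.64 kJ/min
Q = ΔH = -614.48 kJ/min = -10.241 kW
Heat removed = 36.869 MJ/h

Q_out = 36.9 MJ/h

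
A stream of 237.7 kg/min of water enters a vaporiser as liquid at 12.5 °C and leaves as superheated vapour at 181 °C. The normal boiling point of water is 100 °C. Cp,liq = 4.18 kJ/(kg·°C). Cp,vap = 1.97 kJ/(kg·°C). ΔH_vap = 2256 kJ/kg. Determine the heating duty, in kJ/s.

Q = 11000 kJ/s

liquid 12.5→100 °C: 365.75 kJ/kg
vaporisation at 100 °C: 2256 kJ/kg
vapour 100→181 °C: 159.57 kJ/kg
Δh = 365.75 + 2256 + 159.57 = 2781.3 kJ/kg
Q = ṁ·Δh = 237.7 kg/min × 2781.3 kJ/kg = 661120 kJ/min
|Q| = 11019 kW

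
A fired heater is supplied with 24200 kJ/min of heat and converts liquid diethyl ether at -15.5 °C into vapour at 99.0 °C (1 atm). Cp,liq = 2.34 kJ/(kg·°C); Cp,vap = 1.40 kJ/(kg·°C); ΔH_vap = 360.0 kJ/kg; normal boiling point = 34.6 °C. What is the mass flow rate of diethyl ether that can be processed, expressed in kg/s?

Δh = 2.34×(34.6−-15.5) + 360.0 + 1.40×(99.0−34.6) = 567.39 kJ/kg
Q = 24200 kJ/min = 403.33 kJ/s = 403.33 kJ/s
ṁ = Q/Δh = 403.33 / 567.39 = 0.71085 kg/s

ṁ = 0.711 kg/s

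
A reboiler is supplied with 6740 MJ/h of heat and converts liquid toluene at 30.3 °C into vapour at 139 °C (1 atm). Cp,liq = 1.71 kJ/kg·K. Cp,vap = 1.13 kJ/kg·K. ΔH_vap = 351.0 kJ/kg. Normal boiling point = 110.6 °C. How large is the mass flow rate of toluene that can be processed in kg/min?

Δh = 1.71×(110.6−30.3) + 351.0 + 1.13×(139−110.6) = 520.4 kJ/kg
Q = 6740 MJ/h = 1872.2 kJ/s = 112330 kJ/min
ṁ = Q/Δh = 112330 / 520.4 = 215.86 kg/min

ṁ = 216 kg/min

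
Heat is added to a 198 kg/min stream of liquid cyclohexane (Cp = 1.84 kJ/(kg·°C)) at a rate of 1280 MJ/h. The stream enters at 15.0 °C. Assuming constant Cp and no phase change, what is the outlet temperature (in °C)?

T_out = 73.6 °C

Q = 1280 MJ/h = 21333 kJ/min
ΔT = Q/(ṁ·Cp) = 21333/(198×1.84) = 58.557 K
T_out = 15.0 + 58.557 = 73.557 °C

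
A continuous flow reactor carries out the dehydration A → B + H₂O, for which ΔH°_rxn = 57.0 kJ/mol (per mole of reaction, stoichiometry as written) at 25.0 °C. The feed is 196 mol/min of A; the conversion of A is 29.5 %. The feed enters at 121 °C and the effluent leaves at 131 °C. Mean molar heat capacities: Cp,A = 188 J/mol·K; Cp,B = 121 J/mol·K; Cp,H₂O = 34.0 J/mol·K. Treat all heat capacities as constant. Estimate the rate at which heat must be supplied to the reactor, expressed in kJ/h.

Extent of reaction ξ = 0.295 × 196 = 57.82 mol/min
Reaction term: ξ·ΔH°_rxn = 57.82 × 57.0 = 3295.7 kJ/min
Sensible, feed 121→25 °C: -3537.4 kJ/min
Outlet flows (mol/min): A 138.18, B 57.82, H₂O 57.82
Sensible, products 25→131 °C: 3703.6 kJ/min
Q = ΔH = 3462 kJ/min = 57.699 kW
Heat supplied = 207720 kJ/h

Q_in = 208000 kJ/h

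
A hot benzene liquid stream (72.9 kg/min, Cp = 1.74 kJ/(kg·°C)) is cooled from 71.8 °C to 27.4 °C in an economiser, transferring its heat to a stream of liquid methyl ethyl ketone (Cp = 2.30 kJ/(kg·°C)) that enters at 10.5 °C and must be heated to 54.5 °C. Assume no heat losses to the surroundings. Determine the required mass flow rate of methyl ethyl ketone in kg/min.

ṁ_c = 55.7 kg/min

Heat released by hot stream: Q = 72.9 × 1.74 × (71.8 − 27.4) = 5632 kJ/min
Energy balance on cold side (adiabatic exchanger): Q = ṁ_c·Cp_c·(T_c,out − T_c,in)
ṁ_c = 5632 / [2.30 × (54.5 − 10.5)] = 55.652 kg/min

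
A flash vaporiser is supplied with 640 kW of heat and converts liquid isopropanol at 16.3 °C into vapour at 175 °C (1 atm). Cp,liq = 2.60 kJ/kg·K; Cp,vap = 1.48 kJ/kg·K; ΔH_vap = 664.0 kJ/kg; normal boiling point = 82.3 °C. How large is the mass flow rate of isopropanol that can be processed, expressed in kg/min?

Δh = 2.60×(82.3−16.3) + 664.0 + 1.48×(175−82.3) = 972.8 kJ/kg
Q = 640 kW = 640 kJ/s = 38400 kJ/min
ṁ = Q/Δh = 38400 / 972.8 = 39.474 kg/min

ṁ = 39.5 kg/min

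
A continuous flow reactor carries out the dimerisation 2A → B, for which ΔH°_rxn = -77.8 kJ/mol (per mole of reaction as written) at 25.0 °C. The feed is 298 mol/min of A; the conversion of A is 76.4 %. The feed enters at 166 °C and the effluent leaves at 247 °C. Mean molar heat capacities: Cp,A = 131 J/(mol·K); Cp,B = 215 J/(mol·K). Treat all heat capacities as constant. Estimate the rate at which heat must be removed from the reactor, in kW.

Q_out = 115 kW

Extent of reaction ξ = 0.764 × 298 / 2 = 113.84 mol/min
Reaction term: ξ·ΔH°_rxn = 113.84 × -77.8 = -8856.4 kJ/min
Sensible, feed 166→25 °C: -5504.4 kJ/min
Outlet flows (mol/min): A 70.328, B 113.84
Sensible, products 25→247 °C: 7478.7 kJ/min
Q = ΔH = -6882.1 kJ/min = -114.7 kW
Heat removed = 114.7 kW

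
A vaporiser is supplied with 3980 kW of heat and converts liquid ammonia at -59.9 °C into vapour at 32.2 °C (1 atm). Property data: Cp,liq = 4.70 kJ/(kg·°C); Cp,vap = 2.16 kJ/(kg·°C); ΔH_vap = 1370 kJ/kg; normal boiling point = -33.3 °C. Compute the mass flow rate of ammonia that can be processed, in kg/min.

ṁ = 146 kg/min

Δh = 4.70×(-33.3−-59.9) + 1370 + 2.16×(32.2−-33.3) = 1636.5 kJ/kg
Q = 3980 kW = 3980 kJ/s = 238800 kJ/min
ṁ = Q/Δh = 238800 / 1636.5 = 145.92 kg/min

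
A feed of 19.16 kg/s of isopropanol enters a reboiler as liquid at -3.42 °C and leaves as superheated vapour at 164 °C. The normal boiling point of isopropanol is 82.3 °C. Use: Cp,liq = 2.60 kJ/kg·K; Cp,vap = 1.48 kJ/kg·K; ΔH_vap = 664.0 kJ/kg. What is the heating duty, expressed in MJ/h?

liquid -3.42→82.3 °C: 222.87 kJ/kg
vaporisation at 82.3 °C: 664 kJ/kg
vapour 82.3→164 °C: 120.92 kJ/kg
Δh = 222.87 + 664 + 120.92 = 1007.8 kJ/kg
Q = ṁ·Δh = 19.16 kg/s × 1007.8 kJ/kg = 19309 kJ/s
|Q| = 19309 kW = 69513 MJ/h

Q = 69500 MJ/h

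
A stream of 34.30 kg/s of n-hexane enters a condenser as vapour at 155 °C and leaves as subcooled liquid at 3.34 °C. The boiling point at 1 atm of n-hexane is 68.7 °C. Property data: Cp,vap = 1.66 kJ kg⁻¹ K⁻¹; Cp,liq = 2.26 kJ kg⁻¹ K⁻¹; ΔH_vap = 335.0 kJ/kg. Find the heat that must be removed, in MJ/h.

vapour 155→68.7 °C: -143.26 kJ/kg
condensation at 68.7 °C: -335 kJ/kg
liquid 68.7→3.34 °C: -147.71 kJ/kg
Δh = -143.26 + -335 + -147.71 = -625.97 kJ/kg
Q = ṁ·Δh = 34.30 kg/s × -625.97 kJ/kg = -21471 kJ/s
|Q| = 21471 kW = 77295 MJ/h

Q_c = 77300 MJ/h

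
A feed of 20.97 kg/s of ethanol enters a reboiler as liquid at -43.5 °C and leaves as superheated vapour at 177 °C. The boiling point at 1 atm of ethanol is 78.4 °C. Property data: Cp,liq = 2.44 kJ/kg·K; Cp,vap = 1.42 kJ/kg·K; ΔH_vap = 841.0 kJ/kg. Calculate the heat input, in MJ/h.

liquid -43.5→78.4 °C: 297.44 kJ/kg
vaporisation at 78.4 °C: 841 kJ/kg
vapour 78.4→177 °C: 140.01 kJ/kg
Δh = 297.44 + 841 + 140.01 = 1278.4 kJ/kg
Q = ṁ·Δh = 20.97 kg/s × 1278.4 kJ/kg = 26809 kJ/s
|Q| = 26809 kW = 96513 MJ/h

Q = 96500 MJ/h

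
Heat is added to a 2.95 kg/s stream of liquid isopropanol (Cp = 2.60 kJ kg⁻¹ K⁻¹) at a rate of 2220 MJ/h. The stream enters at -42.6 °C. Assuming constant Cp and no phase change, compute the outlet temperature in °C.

T_out = 37.8 °C

Q = 2220 MJ/h = 616.67 kJ/s
ΔT = Q/(ṁ·Cp) = 616.67/(2.95×2.60) = 80.4 K
T_out = -42.6 + 80.4 = 37.8 °C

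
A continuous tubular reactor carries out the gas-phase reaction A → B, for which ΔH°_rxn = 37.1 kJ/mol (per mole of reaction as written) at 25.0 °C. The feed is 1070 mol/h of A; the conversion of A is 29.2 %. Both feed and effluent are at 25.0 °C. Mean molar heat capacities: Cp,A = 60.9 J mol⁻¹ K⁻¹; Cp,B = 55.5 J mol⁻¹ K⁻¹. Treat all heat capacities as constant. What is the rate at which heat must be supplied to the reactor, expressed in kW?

Extent of reaction ξ = 0.292 × 1070 = 312.44 mol/h
Reaction term: ξ·ΔH°_rxn = 312.44 × 37.1 = 11592 kJ/h
Q = ΔH = 11592 kJ/h = 3.2199 kW
Heat supplied = 3.2199 kW

Q_in = 3.22 kW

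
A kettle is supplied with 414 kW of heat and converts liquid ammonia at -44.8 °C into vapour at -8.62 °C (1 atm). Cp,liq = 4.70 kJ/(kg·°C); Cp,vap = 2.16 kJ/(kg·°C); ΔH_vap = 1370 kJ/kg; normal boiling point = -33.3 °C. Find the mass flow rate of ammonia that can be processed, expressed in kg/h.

Δh = 4.70×(-33.3−-44.8) + 1370 + 2.16×(-8.62−-33.3) = 1477.4 kJ/kg
Q = 414 kW = 414 kJ/s = 1.4904e+06 kJ/h
ṁ = Q/Δh = 1.4904e+06 / 1477.4 = 1008.8 kg/h

ṁ = 1010 kg/h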